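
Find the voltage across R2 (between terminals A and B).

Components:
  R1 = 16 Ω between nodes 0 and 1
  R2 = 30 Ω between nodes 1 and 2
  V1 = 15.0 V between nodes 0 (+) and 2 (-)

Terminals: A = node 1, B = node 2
R1 and R2 are in series across V1 (node 0 → node 1 → node 2), and the output A–B is taken across R2, so this is a voltage divider.
Series current: I = V1/(R1 + R2) = 15/(16 + 30) = 15/46 = 0.3261 A
V_R2 = I × R2 = V1 × R2/(R1 + R2) = 15 × 30/46 = 9.783 V

Final answer: 9.783 V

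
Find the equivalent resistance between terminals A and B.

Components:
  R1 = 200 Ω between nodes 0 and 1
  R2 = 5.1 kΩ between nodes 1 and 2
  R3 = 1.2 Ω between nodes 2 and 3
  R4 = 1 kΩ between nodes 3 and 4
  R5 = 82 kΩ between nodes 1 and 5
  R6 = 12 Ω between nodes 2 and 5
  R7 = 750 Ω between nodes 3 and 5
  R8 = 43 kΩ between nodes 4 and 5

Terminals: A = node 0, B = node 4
The network is not a plain series/parallel combination. Inject a 1 A test current into terminal A (node 0) and return it from terminal B (node 4); then R_eq = V_A / (1 A).
Nodal analysis, taking node 4 as the 0 V reference.
Current source I_test pushes 1 A into node 0 and draws it out of node 4.
KCL at each unknown node (sum of currents leaving = 0; resistances in Ω):
  Node 0: (V_0 - V_1)/200 - 1 = 0
  Node 1: (V_1 - V_0)/200 + (V_1 - V_2)/5100 + (V_1 - V_5)/82000 = 0
  Node 2: (V_2 - V_1)/5100 + (V_2 - V_3)/1.2 + (V_2 - V_5)/12 = 0
  Node 3: (V_3 - V_2)/1.2 + (V_3 - 0)/1000 + (V_3 - V_5)/750 = 0
  Node 5: (V_5 - V_1)/82000 + (V_5 - V_2)/12 + (V_5 - V_3)/750 + (V_5 - 0)/43000 = 0
Collecting terms (coefficients in siemens):
  0.005·V_0 - 0.005·V_1 = 1
  0.005208·V_1 - 0.005·V_0 - 0.0001961·V_2 - 0.0000122·V_5 = 0
  0.9169·V_2 - 0.0001961·V_1 - 0.8333·V_3 - 0.08333·V_5 = 0
  0.8357·V_3 - 0.8333·V_2 - 0.001333·V_5 = 0
  0.0847·V_5 - 0.0000122·V_1 - 0.08333·V_2 - 0.001333·V_3 = 0
Solving these 5 simultaneous equations (Gaussian elimination) gives:
  V_0 = 5980 V, V_1 = 5780 V, V_2 = 978.4 V, V_3 = 977.2 V
  V_5 = 978.8 V
R_eq = V_0 / 1 A = 5980 Ω = 5.98 kΩ

Final answer: 5.98 kΩ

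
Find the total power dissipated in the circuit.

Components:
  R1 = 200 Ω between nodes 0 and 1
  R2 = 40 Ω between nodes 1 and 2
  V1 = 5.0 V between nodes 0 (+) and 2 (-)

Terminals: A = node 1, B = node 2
Nodal analysis, taking node 2 as the 0 V reference.
Source V1 fixes V_0 = 5 V.
KCL at each unknown node (sum of currents leaving = 0; resistances in Ω):
  Node 1: (V_1 - 5)/200 + (V_1 - 0)/40 = 0
Collecting terms: 0.03 × V_1 = 0.025  =>  V_1 = 0.8333 V
Power in each resistor, P = (ΔV)²/R:
  P_R1 = (5 - 0.8333)²/200 = 0.08681 W
  P_R2 = (0.8333 - 0)²/40 = 0.01736 W
P_total = P_R1 + P_R2 = 0.1042 W

Final answer: 0.1042 W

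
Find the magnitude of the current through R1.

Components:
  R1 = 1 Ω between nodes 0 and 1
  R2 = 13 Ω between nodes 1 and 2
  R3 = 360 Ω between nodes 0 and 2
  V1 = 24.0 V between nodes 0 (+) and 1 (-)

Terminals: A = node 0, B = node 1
Nodal analysis, taking node 1 as the 0 V reference.
Source V1 fixes V_0 = 24 V.
KCL at each unknown node (sum of currents leaving = 0; resistances in Ω):
  Node 2: (V_2 - 0)/13 + (V_2 - 24)/360 = 0
Collecting terms: 0.0797 × V_2 = 0.06667  =>  V_2 = 0.8365 V
I_R1 = (V_0 - V_1)/R1 = (24 - 0)/1 = 24 A
|I_R1| = 24 A

Final answer: |I_R1| = 24 A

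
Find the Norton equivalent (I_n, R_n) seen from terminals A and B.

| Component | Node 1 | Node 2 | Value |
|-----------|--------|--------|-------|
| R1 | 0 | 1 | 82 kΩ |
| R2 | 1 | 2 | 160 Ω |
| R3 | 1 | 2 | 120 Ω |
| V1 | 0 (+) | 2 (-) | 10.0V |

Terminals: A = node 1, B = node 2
Find the Thévenin equivalent first; then I_n = V_th/R_th and R_n = R_th.
Step 1 — V_th is the open-circuit voltage V_A - V_B (nothing connected across the terminals).
Nodal analysis, taking node 2 as the 0 V reference.
Source V1 fixes V_0 = 10 V.
KCL at each unknown node (sum of currents leaving = 0; resistances in Ω):
  Node 1: (V_1 - 10)/82000 + (V_1 - 0)/160 + (V_1 - 0)/120 = 0
Collecting terms: 0.0146 × V_1 = 0.000122  =>  V_1 = 0.008355 V
V_th = V_1 - V_2 = 0.008355 - 0 = 0.008355 V
Step 2 — R_th: zero the source — replace V1 by a short circuit (node 2 merges into node 0) — and find the resistance seen between A (node 1) and B (node 0).
Reduce the network between node 1 (A) and node 0 (B) by series/parallel combination:
  Rp1 = R1 ‖ R2 ‖ R3 (parallel, all between nodes 0 and 1) = 1/(1/82000 + 1/160 + 1/120) = 68.51 Ω
R_th = 68.51 Ω
I_n = V_th/R_th = 0.008355/68.51 = 0.000122 A, and R_n = R_th = 68.51 Ω

Final answer: I_n = 0.000122 A, R_n = 68.51 Ω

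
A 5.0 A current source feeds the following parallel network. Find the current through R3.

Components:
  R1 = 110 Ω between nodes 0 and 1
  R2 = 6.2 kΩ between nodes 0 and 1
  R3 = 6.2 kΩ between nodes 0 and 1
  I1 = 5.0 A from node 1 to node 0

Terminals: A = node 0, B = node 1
All resistors sit directly between nodes 0 and 1, so they are in parallel and share one voltage V; the full source current 5 A splits among them.
1/R_par = 1/110 + 1/6200 + 1/6200 = 0.009413 S  =>  R_par = 106.2 Ω
V = I × R_par = 5 × 106.2 = 531.2 V
I_R3 = V/R3 = 531.2/6200 = 0.08567 A

Final answer: 0.08567 A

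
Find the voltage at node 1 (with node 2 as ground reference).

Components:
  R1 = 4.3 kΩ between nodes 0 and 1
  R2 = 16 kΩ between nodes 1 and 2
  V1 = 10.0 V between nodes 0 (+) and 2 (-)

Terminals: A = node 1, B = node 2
Nodal analysis, taking node 2 as the 0 V reference.
Source V1 fixes V_0 = 10 V.
KCL at each unknown node (sum of currents leaving = 0; resistances in Ω):
  Node 1: (V_1 - 10)/4300 + (V_1 - 0)/16000 = 0
Collecting terms: 0.0002951 × V_1 = 0.002326  =>  V_1 = 7.882 V
The requested potential is V_1 = 7.882 V.

Final answer: V_1 = 7.882 V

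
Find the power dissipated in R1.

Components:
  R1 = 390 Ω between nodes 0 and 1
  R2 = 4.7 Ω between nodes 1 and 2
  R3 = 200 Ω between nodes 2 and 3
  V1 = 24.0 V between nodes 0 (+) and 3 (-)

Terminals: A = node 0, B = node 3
Nodal analysis, taking node 3 as the 0 V reference.
Source V1 fixes V_0 = 24 V.
KCL at each unknown node (sum of currents leaving = 0; resistances in Ω):
  Node 1: (V_1 - 24)/390 + (V_1 - V_2)/4.7 = 0
  Node 2: (V_2 - V_1)/4.7 + (V_2 - 0)/200 = 0
Collecting terms (coefficients in siemens):
  0.2153·V_1 - 0.2128·V_2 = 0.06154
  0.2178·V_2 - 0.2128·V_1 = 0
Determinant D = (0.2153)(0.2178) - (-0.2128)(-0.2128) = 0.001622
V_1 = [(0.06154)(0.2178) - (-0.2128)(0)]/D = 8.261 V
V_2 = [(0.2153)(0) - (0.06154)(-0.2128)]/D = 8.071 V
I_R1 = (V_0 - V_1)/R1 = (24 - 8.261)/390 = 0.04036 A
P_R1 = I_R1² × R1 = (0.04036)² × 390 = 0.6352 W

Final answer: 0.6352 W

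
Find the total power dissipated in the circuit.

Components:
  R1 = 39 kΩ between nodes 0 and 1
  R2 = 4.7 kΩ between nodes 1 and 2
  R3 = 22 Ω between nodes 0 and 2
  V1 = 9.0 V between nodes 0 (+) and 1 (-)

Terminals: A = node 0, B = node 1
Nodal analysis, taking node 1 as the 0 V reference.
Source V1 fixes V_0 = 9 V.
KCL at each unknown node (sum of currents leaving = 0; resistances in Ω):
  Node 2: (V_2 - 0)/4700 + (V_2 - 9)/22 = 0
Collecting terms: 0.04567 × V_2 = 0.4091  =>  V_2 = 8.958 V
Power in each resistor, P = (ΔV)²/R:
  P_R1 = (9 - 0)²/39000 = 0.002077 W
  P_R2 = (0 - 8.958)²/4700 = 0.01707 W
  P_R3 = (9 - 8.958)²/22 = 0.00007992 W
P_total = P_R1 + P_R2 + P_R3 = 0.01923 W

Final answer: 0.01923 W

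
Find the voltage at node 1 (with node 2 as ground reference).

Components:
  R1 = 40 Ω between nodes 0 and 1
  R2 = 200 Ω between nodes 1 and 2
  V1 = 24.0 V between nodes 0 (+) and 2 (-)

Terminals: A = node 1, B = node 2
Nodal analysis, taking node 2 as the 0 V reference.
Source V1 fixes V_0 = 24 V.
KCL at each unknown node (sum of currents leaving = 0; resistances in Ω):
  Node 1: (V_1 - 24)/40 + (V_1 - 0)/200 = 0
Collecting terms: 0.03 × V_1 = 0.6  =>  V_1 = 20 V
The requested potential is V_1 = 20 V.

Final answer: V_1 = 20 V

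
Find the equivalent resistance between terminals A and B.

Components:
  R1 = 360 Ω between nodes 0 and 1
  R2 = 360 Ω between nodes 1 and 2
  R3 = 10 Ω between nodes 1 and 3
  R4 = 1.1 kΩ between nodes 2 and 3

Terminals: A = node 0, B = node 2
Reduce the network between node 0 (A) and node 2 (B) by series/parallel combination:
  Rs1 = R3 + R4 (series, joined only at node 3) = 10 + 1100 = 1110 Ω
  Rp1 = R2 ‖ Rs1 (parallel, both between nodes 1 and 2) = 1/(1/360 + 1/1110) = 271.8 Ω
  Rs2 = R1 + Rp1 (series, joined only at node 1) = 360 + 271.8 = 631.8 Ω
R_eq = 631.8 Ω

Final answer: 631.8 Ω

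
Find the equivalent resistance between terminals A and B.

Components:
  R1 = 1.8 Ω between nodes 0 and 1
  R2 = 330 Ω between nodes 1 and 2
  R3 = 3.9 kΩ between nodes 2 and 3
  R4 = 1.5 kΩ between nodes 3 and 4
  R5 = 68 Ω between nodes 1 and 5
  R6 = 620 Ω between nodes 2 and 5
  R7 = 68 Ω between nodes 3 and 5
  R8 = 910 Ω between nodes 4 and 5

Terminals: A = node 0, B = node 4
The network is not a plain series/parallel combination. Inject a 1 A test current into terminal A (node 0) and return it from terminal B (node 4); then R_eq = V_A / (1 A).
Nodal analysis, taking node 4 as the 0 V reference.
Current source I_test pushes 1 A into node 0 and draws it out of node 4.
KCL at each unknown node (sum of currents leaving = 0; resistances in Ω):
  Node 0: (V_0 - V_1)/1.8 - 1 = 0
  Node 1: (V_1 - V_0)/1.8 + (V_1 - V_2)/330 + (V_1 - V_5)/68 = 0
  Node 2: (V_2 - V_1)/330 + (V_2 - V_3)/3900 + (V_2 - V_5)/620 = 0
  Node 3: (V_3 - V_2)/3900 + (V_3 - 0)/1500 + (V_3 - V_5)/68 = 0
  Node 5: (V_5 - V_1)/68 + (V_5 - V_2)/620 + (V_5 - V_3)/68 + (V_5 - 0)/910 = 0
Collecting terms (coefficients in siemens):
  0.5556·V_0 - 0.5556·V_1 = 1
  0.5733·V_1 - 0.5556·V_0 - 0.00303·V_2 - 0.01471·V_5 = 0
  0.0049·V_2 - 0.00303·V_1 - 0.0002564·V_3 - 0.001613·V_5 = 0
  0.01563·V_3 - 0.0002564·V_2 - 0.01471·V_5 = 0
  0.03212·V_5 - 0.01471·V_1 - 0.001613·V_2 - 0.01471·V_3 = 0
Solving these 5 simultaneous equations (Gaussian elimination) gives:
  V_0 = 640 V, V_1 = 638.2 V, V_2 = 613 V, V_3 = 551.5 V
  V_5 = 575.4 V
R_eq = V_0 / 1 A = 640 Ω

Final answer: 640 Ω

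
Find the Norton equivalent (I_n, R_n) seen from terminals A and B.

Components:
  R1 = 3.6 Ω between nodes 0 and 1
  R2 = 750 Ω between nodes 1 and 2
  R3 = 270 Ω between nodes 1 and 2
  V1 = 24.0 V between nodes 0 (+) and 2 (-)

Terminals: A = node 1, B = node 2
Find the Thévenin equivalent first; then I_n = V_th/R_th and R_n = R_th.
Step 1 — V_th is the open-circuit voltage V_A - V_B (nothing connected across the terminals).
Nodal analysis, taking node 2 as the 0 V reference.
Source V1 fixes V_0 = 24 V.
KCL at each unknown node (sum of currents leaving = 0; resistances in Ω):
  Node 1: (V_1 - 24)/3.6 + (V_1 - 0)/750 + (V_1 - 0)/270 = 0
Collecting terms: 0.2828 × V_1 = 6.667  =>  V_1 = 23.57 V
V_th = V_1 - V_2 = 23.57 - 0 = 23.57 V
Step 2 — R_th: zero the source — replace V1 by a short circuit (node 2 merges into node 0) — and find the resistance seen between A (node 1) and B (node 0).
Reduce the network between node 1 (A) and node 0 (B) by series/parallel combination:
  Rp1 = R1 ‖ R2 ‖ R3 (parallel, all between nodes 0 and 1) = 1/(1/3.6 + 1/750 + 1/270) = 3.536 Ω
R_th = 3.536 Ω
I_n = V_th/R_th = 23.57/3.536 = 6.667 A, and R_n = R_th = 3.536 Ω

Final answer: I_n = 6.667 A, R_n = 3.536 Ω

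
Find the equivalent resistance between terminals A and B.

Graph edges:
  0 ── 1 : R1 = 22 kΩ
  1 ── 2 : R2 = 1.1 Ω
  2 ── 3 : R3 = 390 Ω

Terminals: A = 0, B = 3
Reduce the network between node 0 (A) and node 3 (B) by series/parallel combination:
  Rs1 = R1 + R2 (series, joined only at node 1) = 22000 + 1.1 = 22000 Ω
  Rs2 = R3 + Rs1 (series, joined only at node 2) = 390 + 22000 = 22390 Ω
R_eq = 22.39 kΩ

Final answer: 22.39 kΩ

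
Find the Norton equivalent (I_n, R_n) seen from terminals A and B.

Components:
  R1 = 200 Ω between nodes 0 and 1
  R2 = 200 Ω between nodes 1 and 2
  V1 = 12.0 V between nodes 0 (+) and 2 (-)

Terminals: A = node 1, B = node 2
Find the Thévenin equivalent first; then I_n = V_th/R_th and R_n = R_th.
Step 1 — V_th is the open-circuit voltage V_A - V_B (nothing connected across the terminals).
Nodal analysis, taking node 2 as the 0 V reference.
Source V1 fixes V_0 = 12 V.
KCL at each unknown node (sum of currents leaving = 0; resistances in Ω):
  Node 1: (V_1 - 12)/200 + (V_1 - 0)/200 = 0
Collecting terms: 0.01 × V_1 = 0.06  =>  V_1 = 6 V
V_th = V_1 - V_2 = 6 - 0 = 6 V
Step 2 — R_th: zero the source — replace V1 by a short circuit (node 2 merges into node 0) — and find the resistance seen between A (node 1) and B (node 0).
Reduce the network between node 1 (A) and node 0 (B) by series/parallel combination:
  Rp1 = R1 ‖ R2 (parallel, both between nodes 0 and 1) = 1/(1/200 + 1/200) = 100 Ω
R_th = 100 Ω
I_n = V_th/R_th = 6/100 = 0.06 A, and R_n = R_th = 100 Ω

Final answer: I_n = 0.06 A, R_n = 100 Ω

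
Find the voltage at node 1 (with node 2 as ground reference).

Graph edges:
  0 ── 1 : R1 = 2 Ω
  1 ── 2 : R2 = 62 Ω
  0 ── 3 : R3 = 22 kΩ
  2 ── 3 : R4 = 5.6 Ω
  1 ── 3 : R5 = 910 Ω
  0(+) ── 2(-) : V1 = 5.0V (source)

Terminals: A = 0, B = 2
Nodal analysis, taking node 2 as the 0 V reference.
Source V1 fixes V_0 = 5 V.
KCL at each unknown node (sum of currents leaving = 0; resistances in Ω):
  Node 1: (V_1 - 5)/2 + (V_1 - 0)/62 + (V_1 - V_3)/910 = 0
  Node 3: (V_3 - 5)/22000 + (V_3 - 0)/5.6 + (V_3 - V_1)/910 = 0
Collecting terms (coefficients in siemens):
  0.5172·V_1 - 0.001099·V_3 = 2.5
  0.1797·V_3 - 0.001099·V_1 = 0.0002273
Determinant D = (0.5172)(0.1797) - (-0.001099)(-0.001099) = 0.09295
V_1 = [(2.5)(0.1797) - (-0.001099)(0.0002273)]/D = 4.834 V
V_3 = [(0.5172)(0.0002273) - (2.5)(-0.001099)]/D = 0.03082 V
The requested potential is V_1 = 4.834 V.

Final answer: V_1 = 4.834 V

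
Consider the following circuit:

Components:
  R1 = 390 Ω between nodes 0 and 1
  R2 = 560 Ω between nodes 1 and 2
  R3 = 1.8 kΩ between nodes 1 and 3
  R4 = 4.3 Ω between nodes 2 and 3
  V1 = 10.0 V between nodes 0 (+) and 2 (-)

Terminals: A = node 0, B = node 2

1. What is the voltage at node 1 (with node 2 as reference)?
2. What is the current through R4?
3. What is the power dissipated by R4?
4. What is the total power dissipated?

Nodal analysis, taking node 2 as the 0 V reference.
Source V1 fixes V_0 = 10 V.
KCL at each unknown node (sum of currents leaving = 0; resistances in Ω):
  Node 1: (V_1 - 10)/390 + (V_1 - 0)/560 + (V_1 - V_3)/1800 = 0
  Node 3: (V_3 - V_1)/1800 + (V_3 - 0)/4.3 = 0
Collecting terms (coefficients in siemens):
  0.004905·V_1 - 0.0005556·V_3 = 0.02564
  0.2331·V_3 - 0.0005556·V_1 = 0
Determinant D = (0.004905)(0.2331) - (-0.0005556)(-0.0005556) = 0.001143
V_1 = [(0.02564)(0.2331) - (-0.0005556)(0)]/D = 5.229 V
V_3 = [(0.004905)(0) - (0.02564)(-0.0005556)]/D = 0.01246 V
Part 1:
  Read off the nodal solution: V_1 = 5.229 V
Part 2:
  I_R4 = (V_2 - V_3)/R4 = (0 - 0.01246)/4.3 = -0.002898 A
  Magnitude: I_R4 = 0.002898 A
Part 3:
  I_R4 = (V_2 - V_3)/R4 = (0 - 0.01246)/4.3 = -0.002898 A
  P_R4 = I_R4² × R4 = (-0.002898)² × 4.3 = 0.00003611 W
Part 4:
  Power in each resistor, P = (ΔV)²/R:
    P_R1 = (10 - 5.229)²/390 = 0.05838 W
    P_R2 = (5.229 - 0)²/560 = 0.04882 W
    P_R3 = (5.229 - 0.01246)²/1800 = 0.01512 W
    P_R4 = (0 - 0.01246)²/4.3 = 0.00003611 W
  P_total = P_R1 + P_R2 + P_R3 + P_R4 = 0.1223 W

Final answers:
1. V_1 = 5.229 V
2. I_R4 = 0.002898 A
3. P_R4 = 3.611e-05 W
4. P_total = 0.1223 W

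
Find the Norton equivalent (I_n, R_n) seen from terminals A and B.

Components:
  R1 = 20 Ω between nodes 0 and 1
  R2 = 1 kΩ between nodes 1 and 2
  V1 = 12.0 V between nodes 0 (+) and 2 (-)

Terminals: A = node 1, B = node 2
Find the Thévenin equivalent first; then I_n = V_th/R_th and R_n = R_th.
Step 1 — V_th is the open-circuit voltage V_A - V_B (nothing connected across the terminals).
Nodal analysis, taking node 2 as the 0 V reference.
Source V1 fixes V_0 = 12 V.
KCL at each unknown node (sum of currents leaving = 0; resistances in Ω):
  Node 1: (V_1 - 12)/20 + (V_1 - 0)/1000 = 0
Collecting terms: 0.051 × V_1 = 0.6  =>  V_1 = 11.76 V
V_th = V_1 - V_2 = 11.76 - 0 = 11.76 V
Step 2 — R_th: zero the source — replace V1 by a short circuit (node 2 merges into node 0) — and find the resistance seen between A (node 1) and B (node 0).
Reduce the network between node 1 (A) and node 0 (B) by series/parallel combination:
  Rp1 = R1 ‖ R2 (parallel, both between nodes 0 and 1) = 1/(1/20 + 1/1000) = 19.61 Ω
R_th = 19.61 Ω
I_n = V_th/R_th = 11.76/19.61 = 0.6 A, and R_n = R_th = 19.61 Ω

Final answer: I_n = 0.6 A, R_n = 19.61 Ω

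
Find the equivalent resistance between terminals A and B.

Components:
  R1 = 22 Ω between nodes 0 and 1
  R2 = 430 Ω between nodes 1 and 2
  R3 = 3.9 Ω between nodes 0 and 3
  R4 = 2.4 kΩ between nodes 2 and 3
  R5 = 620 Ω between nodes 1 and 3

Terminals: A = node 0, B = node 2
The network is not a plain series/parallel combination. Inject a 1 A test current into terminal A (node 0) and return it from terminal B (node 2); then R_eq = V_A / (1 A).
Nodal analysis, taking node 2 as the 0 V reference.
Current source I_test pushes 1 A into node 0 and draws it out of node 2.
KCL at each unknown node (sum of currents leaving = 0; resistances in Ω):
  Node 0: (V_0 - V_1)/22 + (V_0 - V_3)/3.9 - 1 = 0
  Node 1: (V_1 - V_0)/22 + (V_1 - 0)/430 + (V_1 - V_3)/620 = 0
  Node 3: (V_3 - V_0)/3.9 + (V_3 - V_1)/620 + (V_3 - 0)/2400 = 0
Collecting terms (coefficients in siemens):
  0.3019·V_0 - 0.04545·V_1 - 0.2564·V_3 = 1
  0.04939·V_1 - 0.04545·V_0 - 0.001613·V_3 = 0
  0.2584·V_3 - 0.2564·V_0 - 0.001613·V_1 = 0
Solving these 3 simultaneous equations (Gaussian elimination) gives:
  V_0 = 380 V, V_1 = 362.1 V, V_3 = 379.2 V
R_eq = V_0 / 1 A = 380 Ω

Final answer: 380 Ω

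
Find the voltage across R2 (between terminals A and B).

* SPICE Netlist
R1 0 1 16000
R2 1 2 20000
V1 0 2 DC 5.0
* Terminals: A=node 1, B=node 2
R1 and R2 are in series across V1 (node 0 → node 1 → node 2), and the output A–B is taken across R2, so this is a voltage divider.
Series current: I = V1/(R1 + R2) = 5/(16000 + 20000) = 5/36000 = 0.0001389 A
V_R2 = I × R2 = V1 × R2/(R1 + R2) = 5 × 20000/36000 = 2.778 V

Final answer: 2.778 V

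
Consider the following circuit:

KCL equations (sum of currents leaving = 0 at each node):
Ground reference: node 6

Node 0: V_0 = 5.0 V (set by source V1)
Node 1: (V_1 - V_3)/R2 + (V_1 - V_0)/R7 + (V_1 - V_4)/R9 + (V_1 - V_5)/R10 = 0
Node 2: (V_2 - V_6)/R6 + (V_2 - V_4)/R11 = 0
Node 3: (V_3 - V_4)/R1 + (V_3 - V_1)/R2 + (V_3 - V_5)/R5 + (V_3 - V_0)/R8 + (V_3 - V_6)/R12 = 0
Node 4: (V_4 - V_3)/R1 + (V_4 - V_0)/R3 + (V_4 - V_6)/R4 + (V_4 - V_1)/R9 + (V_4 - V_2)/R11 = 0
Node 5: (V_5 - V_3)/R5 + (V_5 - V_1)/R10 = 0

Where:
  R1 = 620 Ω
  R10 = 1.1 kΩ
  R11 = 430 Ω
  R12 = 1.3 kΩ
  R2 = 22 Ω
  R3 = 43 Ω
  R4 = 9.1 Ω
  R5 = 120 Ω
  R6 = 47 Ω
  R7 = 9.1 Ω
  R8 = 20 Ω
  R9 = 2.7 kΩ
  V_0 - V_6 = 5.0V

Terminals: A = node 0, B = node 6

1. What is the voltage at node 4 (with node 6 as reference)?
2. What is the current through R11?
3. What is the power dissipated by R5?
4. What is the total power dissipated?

Nodal analysis, taking node 6 as the 0 V reference.
Source V1 fixes V_0 = 5 V.
KCL at each unknown node (sum of currents leaving = 0; resistances in Ω):
  Node 1: (V_1 - V_3)/22 + (V_1 - 5)/9.1 + (V_1 - V_4)/2700 + (V_1 - V_5)/1100 = 0
  Node 2: (V_2 - 0)/47 + (V_2 - V_4)/430 = 0
  Node 3: (V_3 - V_4)/620 + (V_3 - V_1)/22 + (V_3 - V_5)/120 + (V_3 - 5)/20 + (V_3 - 0)/1300 = 0
  Node 4: (V_4 - V_3)/620 + (V_4 - 5)/43 + (V_4 - 0)/9.1 + (V_4 - V_1)/2700 + (V_4 - V_2)/430 = 0
  Node 5: (V_5 - V_3)/120 + (V_5 - V_1)/1100 = 0
Collecting terms (coefficients in siemens):
  0.1566·V_1 - 0.04545·V_3 - 0.0003704·V_4 - 0.0009091·V_5 = 0.5495
  0.0236·V_2 - 0.002326·V_4 = 0
  0.1062·V_3 - 0.04545·V_1 - 0.001613·V_4 - 0.008333·V_5 = 0.25
  0.1375·V_4 - 0.0003704·V_1 - 0.002326·V_2 - 0.001613·V_3 = 0.1163
  0.009242·V_5 - 0.0009091·V_1 - 0.008333·V_3 = 0
Solving these 5 simultaneous equations (Gaussian elimination) gives:
  V_1 = 4.953 V, V_2 = 0.09045 V, V_3 = 4.872 V, V_4 = 0.918 V
  V_5 = 4.88 V
Part 1:
  Read off the nodal solution: V_4 = 0.918 V
Part 2:
  I_R11 = (V_2 - V_4)/R11 = (0.09045 - 0.918)/430 = -0.001925 A
  Magnitude: I_R11 = 0.001925 A
Part 3:
  I_R5 = (V_3 - V_5)/R5 = (4.872 - 4.88)/120 = -0.00006599 A
  P_R5 = I_R5² × R5 = (-0.00006599)² × 120 = 0.0000005225 W
Part 4:
  Power in each resistor, P = (ΔV)²/R:
    P_R1 = (4.872 - 0.918)²/620 = 0.02522 W
    P_R2 = (4.953 - 4.872)²/22 = 0.0002946 W
    P_R3 = (5 - 0.918)²/43 = 0.3875 W
    P_R4 = (0.918 - 0)²/9.1 = 0.0926 W
    P_R5 = (4.872 - 4.88)²/120 = 0.0000005225 W
    P_R6 = (0.09045 - 0)²/47 = 0.0001741 W
    P_R7 = (5 - 4.953)²/9.1 = 0.0002479 W
    P_R8 = (5 - 4.872)²/20 = 0.0008192 W
    P_R9 = (4.953 - 0.918)²/2700 = 0.006029 W
    P_R10 = (4.953 - 4.88)²/1100 = 0.000004789 W
    P_R11 = (0.09045 - 0.918)²/430 = 0.001593 W
    P_R12 = (4.872 - 0)²/1300 = 0.01826 W
  P_total = P_R1 + P_R2 + P_R3 + P_R4 + P_R5 + P_R6 + P_R7 + P_R8 + P_R9 + P_R10 + P_R11 + P_R12 = 0.5327 W

Final answers:
1. V_4 = 0.918 V
2. I_R11 = 0.001925 A
3. P_R5 = 5.225e-07 W
4. P_total = 0.5327 W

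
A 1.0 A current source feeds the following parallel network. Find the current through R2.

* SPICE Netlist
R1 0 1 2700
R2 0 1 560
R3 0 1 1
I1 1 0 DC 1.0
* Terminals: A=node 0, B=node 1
All resistors sit directly between nodes 0 and 1, so they are in parallel and share one voltage V; the full source current 1 A splits among them.
1/R_par = 1/2700 + 1/560 + 1/1 = 1.002 S  =>  R_par = 0.9978 Ω
V = I × R_par = 1 × 0.9978 = 0.9978 V
I_R2 = V/R2 = 0.9978/560 = 0.001782 A

Final answer: 0.001782 A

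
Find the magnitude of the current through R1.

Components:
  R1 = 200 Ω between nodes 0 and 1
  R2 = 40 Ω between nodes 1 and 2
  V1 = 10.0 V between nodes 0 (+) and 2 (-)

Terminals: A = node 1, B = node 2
Nodal analysis, taking node 2 as the 0 V reference.
Source V1 fixes V_0 = 10 V.
KCL at each unknown node (sum of currents leaving = 0; resistances in Ω):
  Node 1: (V_1 - 10)/200 + (V_1 - 0)/40 = 0
Collecting terms: 0.03 × V_1 = 0.05  =>  V_1 = 1.667 V
I_R1 = (V_0 - V_1)/R1 = (10 - 1.667)/200 = 0.04167 A
|I_R1| = 0.04167 A

Final answer: |I_R1| = 0.04167 A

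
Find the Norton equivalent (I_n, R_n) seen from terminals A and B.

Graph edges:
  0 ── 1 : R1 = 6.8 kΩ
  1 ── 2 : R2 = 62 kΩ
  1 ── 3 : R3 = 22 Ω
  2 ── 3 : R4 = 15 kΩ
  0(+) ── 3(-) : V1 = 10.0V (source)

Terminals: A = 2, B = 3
Find the Thévenin equivalent first; then I_n = V_th/R_th and R_n = R_th.
Step 1 — V_th is the open-circuit voltage V_A - V_B (nothing connected across the terminals).
Nodal analysis, taking node 3 as the 0 V reference.
Source V1 fixes V_0 = 10 V.
KCL at each unknown node (sum of currents leaving = 0; resistances in Ω):
  Node 1: (V_1 - 10)/6800 + (V_1 - V_2)/62000 + (V_1 - 0)/22 = 0
  Node 2: (V_2 - V_1)/62000 + (V_2 - 0)/15000 = 0
Collecting terms (coefficients in siemens):
  0.04562·V_1 - 0.00001613·V_2 = 0.001471
  0.0000828·V_2 - 0.00001613·V_1 = 0
Determinant D = (0.04562)(0.0000828) - (-0.00001613)(-0.00001613) = 0.000003777
V_1 = [(0.001471)(0.0000828) - (-0.00001613)(0)]/D = 0.03224 V
V_2 = [(0.04562)(0) - (0.001471)(-0.00001613)]/D = 0.00628 V
V_th = V_2 - V_3 = 0.00628 - 0 = 0.00628 V
Step 2 — R_th: zero the source — replace V1 by a short circuit (node 3 merges into node 0) — and find the resistance seen between A (node 2) and B (node 0).
Reduce the network between node 2 (A) and node 0 (B) by series/parallel combination:
  Rp1 = R1 ‖ R3 (parallel, both between nodes 0 and 1) = 1/(1/6800 + 1/22) = 21.93 Ω
  Rs1 = R2 + Rp1 (series, joined only at node 1) = 62000 + 21.93 = 62020 Ω
  Rp2 = R4 ‖ Rs1 (parallel, both between nodes 0 and 2) = 1/(1/15000 + 1/62020) = 12080 Ω
R_th = 12.08 kΩ
I_n = V_th/R_th = 0.00628/12080 = 0.00000052 A, and R_n = R_th = 12.08 kΩ

Final answer: I_n = 5.2e-07 A, R_n = 12.08 kΩ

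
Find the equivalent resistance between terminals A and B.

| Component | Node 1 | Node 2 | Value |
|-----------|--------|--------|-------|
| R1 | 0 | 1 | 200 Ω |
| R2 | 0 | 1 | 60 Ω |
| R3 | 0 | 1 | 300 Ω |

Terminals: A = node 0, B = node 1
Reduce the network between node 0 (A) and node 1 (B) by series/parallel combination:
  Rp1 = R1 ‖ R2 ‖ R3 (parallel, all between nodes 0 and 1) = 1/(1/200 + 1/60 + 1/300) = 40 Ω
R_eq = 40 Ω

Final answer: 40 Ω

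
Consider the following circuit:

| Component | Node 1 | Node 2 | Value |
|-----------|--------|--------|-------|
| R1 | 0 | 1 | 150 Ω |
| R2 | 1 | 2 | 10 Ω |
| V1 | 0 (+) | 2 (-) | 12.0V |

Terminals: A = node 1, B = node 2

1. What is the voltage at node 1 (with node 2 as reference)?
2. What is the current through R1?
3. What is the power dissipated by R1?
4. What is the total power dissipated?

Nodal analysis, taking node 2 as the 0 V reference.
Source V1 fixes V_0 = 12 V.
KCL at each unknown node (sum of currents leaving = 0; resistances in Ω):
  Node 1: (V_1 - 12)/150 + (V_1 - 0)/10 = 0
Collecting terms: 0.1067 × V_1 = 0.08  =>  V_1 = 0.75 V
Part 1:
  Read off the nodal solution: V_1 = 0.75 V
Part 2:
  I_R1 = (V_0 - V_1)/R1 = (12 - 0.75)/150 = 0.075 A
  Magnitude: I_R1 = 0.075 A
Part 3:
  I_R1 = (V_0 - V_1)/R1 = (12 - 0.75)/150 = 0.075 A
  P_R1 = I_R1² × R1 = (0.075)² × 150 = 0.8438 W
Part 4:
  Power in each resistor, P = (ΔV)²/R:
    P_R1 = (12 - 0.75)²/150 = 0.8438 W
    P_R2 = (0.75 - 0)²/10 = 0.05625 W
  P_total = P_R1 + P_R2 = 0.9 W

Final answers:
1. V_1 = 0.75 V
2. I_R1 = 0.075 A
3. P_R1 = 0.8438 W
4. P_total = 0.9 W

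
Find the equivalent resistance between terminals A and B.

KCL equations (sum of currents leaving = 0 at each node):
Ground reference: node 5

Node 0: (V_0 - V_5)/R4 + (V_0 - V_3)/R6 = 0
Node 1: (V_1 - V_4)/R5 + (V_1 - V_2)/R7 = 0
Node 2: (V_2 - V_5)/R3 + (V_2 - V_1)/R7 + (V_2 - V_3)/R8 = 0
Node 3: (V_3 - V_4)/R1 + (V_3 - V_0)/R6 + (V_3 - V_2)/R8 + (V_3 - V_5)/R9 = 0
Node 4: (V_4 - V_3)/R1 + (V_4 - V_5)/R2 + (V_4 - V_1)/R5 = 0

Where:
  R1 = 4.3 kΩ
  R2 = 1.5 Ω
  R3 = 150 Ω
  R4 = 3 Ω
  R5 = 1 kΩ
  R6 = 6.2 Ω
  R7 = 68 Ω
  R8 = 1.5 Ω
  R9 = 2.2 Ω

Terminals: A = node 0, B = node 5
The network is not a plain series/parallel combination. Inject a 1 A test current into terminal A (node 0) and return it from terminal B (node 5); then R_eq = V_A / (1 A).
Nodal analysis, taking node 5 as the 0 V reference.
Current source I_test pushes 1 A into node 0 and draws it out of node 5.
KCL at each unknown node (sum of currents leaving = 0; resistances in Ω):
  Node 0: (V_0 - 0)/3 + (V_0 - V_3)/6.2 - 1 = 0
  Node 1: (V_1 - V_4)/1000 + (V_1 - V_2)/68 = 0
  Node 2: (V_2 - V_1)/68 + (V_2 - 0)/150 + (V_2 - V_3)/1.5 = 0
  Node 3: (V_3 - V_0)/6.2 + (V_3 - V_2)/1.5 + (V_3 - V_4)/4300 + (V_3 - 0)/2.2 = 0
  Node 4: (V_4 - V_1)/1000 + (V_4 - V_3)/4300 + (V_4 - 0)/1.5 = 0
Collecting terms (coefficients in siemens):
  0.4946·V_0 - 0.1613·V_3 = 1
  0.01571·V_1 - 0.01471·V_2 - 0.001·V_4 = 0
  0.688·V_2 - 0.01471·V_1 - 0.6667·V_3 = 0
  1.283·V_3 - 0.1613·V_0 - 0.6667·V_2 - 0.0002326·V_4 = 0
  0.6679·V_4 - 0.001·V_1 - 0.0002326·V_3 = 0
Solving these 5 simultaneous equations (Gaussian elimination) gives:
  V_0 = 2.208 V, V_1 = 0.5288 V, V_2 = 0.5647 V, V_3 = 0.5711 V
  V_4 = 0.0009905 V
R_eq = V_0 / 1 A = 2.208 Ω

Final answer: 2.208 Ω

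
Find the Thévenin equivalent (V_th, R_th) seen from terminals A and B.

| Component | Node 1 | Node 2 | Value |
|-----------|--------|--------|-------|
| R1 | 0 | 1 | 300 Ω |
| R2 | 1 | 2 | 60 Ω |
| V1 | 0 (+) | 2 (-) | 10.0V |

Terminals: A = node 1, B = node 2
Step 1 — V_th is the open-circuit voltage V_A - V_B (nothing connected across the terminals).
Nodal analysis, taking node 2 as the 0 V reference.
Source V1 fixes V_0 = 10 V.
KCL at each unknown node (sum of currents leaving = 0; resistances in Ω):
  Node 1: (V_1 - 10)/300 + (V_1 - 0)/60 = 0
Collecting terms: 0.02 × V_1 = 0.03333  =>  V_1 = 1.667 V
V_th = V_1 - V_2 = 1.667 - 0 = 1.667 V
Step 2 — R_th: zero the source — replace V1 by a short circuit (node 2 merges into node 0) — and find the resistance seen between A (node 1) and B (node 0).
Reduce the network between node 1 (A) and node 0 (B) by series/parallel combination:
  Rp1 = R1 ‖ R2 (parallel, both between nodes 0 and 1) = 1/(1/300 + 1/60) = 50 Ω
R_th = 50 Ω

Final answer: V_th = 1.667 V, R_th = 50 Ω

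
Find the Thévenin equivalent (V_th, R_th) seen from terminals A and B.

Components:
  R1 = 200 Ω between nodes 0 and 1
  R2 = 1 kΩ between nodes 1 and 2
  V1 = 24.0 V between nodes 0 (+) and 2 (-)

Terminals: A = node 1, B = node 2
Step 1 — V_th is the open-circuit voltage V_A - V_B (nothing connected across the terminals).
Nodal analysis, taking node 2 as the 0 V reference.
Source V1 fixes V_0 = 24 V.
KCL at each unknown node (sum of currents leaving = 0; resistances in Ω):
  Node 1: (V_1 - 24)/200 + (V_1 - 0)/1000 = 0
Collecting terms: 0.006 × V_1 = 0.12  =>  V_1 = 20 V
V_th = V_1 - V_2 = 20 - 0 = 20 V
Step 2 — R_th: zero the source — replace V1 by a short circuit (node 2 merges into node 0) — and find the resistance seen between A (node 1) and B (node 0).
Reduce the network between node 1 (A) and node 0 (B) by series/parallel combination:
  Rp1 = R1 ‖ R2 (parallel, both between nodes 0 and 1) = 1/(1/200 + 1/1000) = 166.7 Ω
R_th = 166.7 Ω

Final answer: V_th = 20 V, R_th = 166.7 Ω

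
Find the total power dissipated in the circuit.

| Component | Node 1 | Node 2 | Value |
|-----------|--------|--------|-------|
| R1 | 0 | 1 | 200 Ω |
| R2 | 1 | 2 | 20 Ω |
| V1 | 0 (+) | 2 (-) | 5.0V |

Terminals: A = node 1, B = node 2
Nodal analysis, taking node 2 as the 0 V reference.
Source V1 fixes V_0 = 5 V.
KCL at each unknown node (sum of currents leaving = 0; resistances in Ω):
  Node 1: (V_1 - 5)/200 + (V_1 - 0)/20 = 0
Collecting terms: 0.055 × V_1 = 0.025  =>  V_1 = 0.4545 V
Power in each resistor, P = (ΔV)²/R:
  P_R1 = (5 - 0.4545)²/200 = 0.1033 W
  P_R2 = (0.4545 - 0)²/20 = 0.01033 W
P_total = P_R1 + P_R2 = 0.1136 W

Final answer: 0.1136 W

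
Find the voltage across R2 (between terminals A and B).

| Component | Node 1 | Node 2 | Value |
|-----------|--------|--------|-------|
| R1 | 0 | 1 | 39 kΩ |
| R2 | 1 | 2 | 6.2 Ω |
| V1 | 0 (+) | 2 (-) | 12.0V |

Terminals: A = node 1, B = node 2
R1 and R2 are in series across V1 (node 0 → node 1 → node 2), and the output A–B is taken across R2, so this is a voltage divider.
Series current: I = V1/(R1 + R2) = 12/(39000 + 6.2) = 12/39010 = 0.0003076 A
V_R2 = I × R2 = V1 × R2/(R1 + R2) = 12 × 6.2/39010 = 0.001907 V

Final answer: 0.001907 V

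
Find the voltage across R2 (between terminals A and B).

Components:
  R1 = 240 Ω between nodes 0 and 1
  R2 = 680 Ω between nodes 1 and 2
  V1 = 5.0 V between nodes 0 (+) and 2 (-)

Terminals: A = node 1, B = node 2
R1 and R2 are in series across V1 (node 0 → node 1 → node 2), and the output A–B is taken across R2, so this is a voltage divider.
Series current: I = V1/(R1 + R2) = 5/(240 + 680) = 5/920 = 0.005435 A
V_R2 = I × R2 = V1 × R2/(R1 + R2) = 5 × 680/920 = 3.696 V

Final answer: 3.696 V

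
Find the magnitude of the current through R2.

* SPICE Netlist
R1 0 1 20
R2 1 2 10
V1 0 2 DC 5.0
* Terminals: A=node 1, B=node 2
Nodal analysis, taking node 2 as the 0 V reference.
Source V1 fixes V_0 = 5 V.
KCL at each unknown node (sum of currents leaving = 0; resistances in Ω):
  Node 1: (V_1 - 5)/20 + (V_1 - 0)/10 = 0
Collecting terms: 0.15 × V_1 = 0.25  =>  V_1 = 1.667 V
I_R2 = (V_1 - V_2)/R2 = (1.667 - 0)/10 = 0.1667 A
|I_R2| = 0.1667 A

Final answer: |I_R2| = 0.1667 A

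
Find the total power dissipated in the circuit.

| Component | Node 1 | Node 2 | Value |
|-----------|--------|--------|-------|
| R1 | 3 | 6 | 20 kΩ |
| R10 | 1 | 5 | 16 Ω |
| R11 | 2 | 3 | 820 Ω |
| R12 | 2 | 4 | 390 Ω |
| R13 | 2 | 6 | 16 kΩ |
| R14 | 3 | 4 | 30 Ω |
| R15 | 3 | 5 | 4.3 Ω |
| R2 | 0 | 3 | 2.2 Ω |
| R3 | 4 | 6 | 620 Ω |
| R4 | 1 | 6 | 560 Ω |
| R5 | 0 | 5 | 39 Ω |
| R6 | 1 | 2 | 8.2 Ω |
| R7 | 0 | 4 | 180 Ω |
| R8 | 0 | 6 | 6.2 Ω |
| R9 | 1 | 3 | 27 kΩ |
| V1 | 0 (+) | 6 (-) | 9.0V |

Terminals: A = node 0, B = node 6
Nodal analysis, taking node 6 as the 0 V reference.
Source V1 fixes V_0 = 9 V.
KCL at each unknown node (sum of currents leaving = 0; resistances in Ω):
  Node 1: (V_1 - 0)/560 + (V_1 - V_2)/8.2 + (V_1 - V_3)/27000 + (V_1 - V_5)/16 = 0
  Node 2: (V_2 - V_1)/8.2 + (V_2 - V_3)/820 + (V_2 - V_4)/390 + (V_2 - 0)/16000 = 0
  Node 3: (V_3 - 0)/20000 + (V_3 - 9)/2.2 + (V_3 - V_1)/27000 + (V_3 - V_2)/820 + (V_3 - V_4)/30 + (V_3 - V_5)/4.3 = 0
  Node 4: (V_4 - 0)/620 + (V_4 - 9)/180 + (V_4 - V_2)/390 + (V_4 - V_3)/30 = 0
  Node 5: (V_5 - 9)/39 + (V_5 - V_1)/16 + (V_5 - V_3)/4.3 = 0
Collecting terms (coefficients in siemens):
  0.1863·V_1 - 0.122·V_2 - 0.00003704·V_3 - 0.0625·V_5 = 0
  0.1258·V_2 - 0.122·V_1 - 0.00122·V_3 - 0.002564·V_4 = 0
  0.7217·V_3 - 0.00003704·V_1 - 0.00122·V_2 - 0.03333·V_4 - 0.2326·V_5 = 4.091
  0.04307·V_4 - 0.002564·V_2 - 0.03333·V_3 = 0.05
  0.3207·V_5 - 0.0625·V_1 - 0.2326·V_3 = 0.2308
Solving these 5 simultaneous equations (Gaussian elimination) gives:
  V_1 = 8.639 V, V_2 = 8.636 V, V_3 = 8.945 V, V_4 = 8.598 V
  V_5 = 8.889 V
Power in each resistor, P = (ΔV)²/R:
  P_R1 = (8.945 - 0)²/20000 = 0.004 W
  P_R2 = (9 - 8.945)²/2.2 = 0.001398 W
  P_R3 = (8.598 - 0)²/620 = 0.1192 W
  P_R4 = (8.639 - 0)²/560 = 0.1333 W
  P_R5 = (9 - 8.889)²/39 = 0.0003141 W
  P_R6 = (8.639 - 8.636)²/8.2 = 0.0000005605 W
  P_R7 = (9 - 8.598)²/180 = 0.0008962 W
  P_R8 = (9 - 0)²/6.2 = 13.06 W
  P_R9 = (8.639 - 8.945)²/27000 = 0.000003468 W
  P_R10 = (8.639 - 8.889)²/16 = 0.003932 W
  P_R11 = (8.636 - 8.945)²/820 = 0.0001158 W
  P_R12 = (8.636 - 8.598)²/390 = 0.000003706 W
  P_R13 = (8.636 - 0)²/16000 = 0.004662 W
  P_R14 = (8.945 - 8.598)²/30 = 0.003995 W
  P_R15 = (8.945 - 8.889)²/4.3 = 0.0007087 W
P_total = P_R1 + P_R2 + P_R3 + P_R4 + P_R5 + P_R6 + P_R7 + P_R8 + P_R9 + P_R10 + P_R11 + P_R12 + P_R13 + P_R14 + P_R15 = 13.34 W

Final answer: 13.34 W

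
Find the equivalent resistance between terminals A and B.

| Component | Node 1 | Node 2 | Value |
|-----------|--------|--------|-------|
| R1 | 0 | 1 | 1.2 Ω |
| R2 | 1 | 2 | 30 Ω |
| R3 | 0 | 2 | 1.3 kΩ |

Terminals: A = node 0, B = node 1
Reduce the network between node 0 (A) and node 1 (B) by series/parallel combination:
  Rs1 = R3 + R2 (series, joined only at node 2) = 1300 + 30 = 1330 Ω
  Rp1 = R1 ‖ Rs1 (parallel, both between nodes 0 and 1) = 1/(1/1.2 + 1/1330) = 1.199 Ω
R_eq = 1.199 Ω

Final answer: 1.199 Ω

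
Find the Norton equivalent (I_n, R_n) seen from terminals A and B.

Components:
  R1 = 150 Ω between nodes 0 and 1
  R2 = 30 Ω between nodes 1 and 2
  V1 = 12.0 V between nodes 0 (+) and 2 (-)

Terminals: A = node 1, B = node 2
Find the Thévenin equivalent first; then I_n = V_th/R_th and R_n = R_th.
Step 1 — V_th is the open-circuit voltage V_A - V_B (nothing connected across the terminals).
Nodal analysis, taking node 2 as the 0 V reference.
Source V1 fixes V_0 = 12 V.
KCL at each unknown node (sum of currents leaving = 0; resistances in Ω):
  Node 1: (V_1 - 12)/150 + (V_1 - 0)/30 = 0
Collecting terms: 0.04 × V_1 = 0.08  =>  V_1 = 2 V
V_th = V_1 - V_2 = 2 - 0 = 2 V
Step 2 — R_th: zero the source — replace V1 by a short circuit (node 2 merges into node 0) — and find the resistance seen between A (node 1) and B (node 0).
Reduce the network between node 1 (A) and node 0 (B) by series/parallel combination:
  Rp1 = R1 ‖ R2 (parallel, both between nodes 0 and 1) = 1/(1/150 + 1/30) = 25 Ω
R_th = 25 Ω
I_n = V_th/R_th = 2/25 = 0.08 A, and R_n = R_th = 25 Ω

Final answer: I_n = 0.08 A, R_n = 25 Ω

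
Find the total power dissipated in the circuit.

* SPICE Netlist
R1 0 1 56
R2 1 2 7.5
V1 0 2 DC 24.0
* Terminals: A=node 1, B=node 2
Nodal analysis, taking node 2 as the 0 V reference.
Source V1 fixes V_0 = 24 V.
KCL at each unknown node (sum of currents leaving = 0; resistances in Ω):
  Node 1: (V_1 - 24)/56 + (V_1 - 0)/7.5 = 0
Collecting terms: 0.1512 × V_1 = 0.4286  =>  V_1 = 2.835 V
Power in each resistor, P = (ΔV)²/R:
  P_R1 = (24 - 2.835)²/56 = 8 W
  P_R2 = (2.835 - 0)²/7.5 = 1.071 W
P_total = P_R1 + P_R2 = 9.071 W

Final answer: 9.071 W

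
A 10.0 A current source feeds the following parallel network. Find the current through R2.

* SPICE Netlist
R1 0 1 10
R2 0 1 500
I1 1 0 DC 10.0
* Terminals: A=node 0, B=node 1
All resistors sit directly between nodes 0 and 1, so they are in parallel and share one voltage V; the full source current 10 A splits among them.
1/R_par = 1/10 + 1/500 = 0.102 S  =>  R_par = 9.804 Ω
V = I × R_par = 10 × 9.804 = 98.04 V
I_R2 = V/R2 = 98.04/500 = 0.1961 A

Final answer: 0.1961 A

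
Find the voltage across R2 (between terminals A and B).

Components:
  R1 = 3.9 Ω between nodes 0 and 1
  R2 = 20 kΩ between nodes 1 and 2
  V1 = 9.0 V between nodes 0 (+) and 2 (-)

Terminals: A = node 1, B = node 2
R1 and R2 are in series across V1 (node 0 → node 1 → node 2), and the output A–B is taken across R2, so this is a voltage divider.
Series current: I = V1/(R1 + R2) = 9/(3.9 + 20000) = 9/20000 = 0.0004499 A
V_R2 = I × R2 = V1 × R2/(R1 + R2) = 9 × 20000/20000 = 8.998 V

Final answer: 8.998 V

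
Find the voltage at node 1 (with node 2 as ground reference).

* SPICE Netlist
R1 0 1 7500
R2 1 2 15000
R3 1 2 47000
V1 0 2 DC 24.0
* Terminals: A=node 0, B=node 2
Nodal analysis, taking node 2 as the 0 V reference.
Source V1 fixes V_0 = 24 V.
KCL at each unknown node (sum of currents leaving = 0; resistances in Ω):
  Node 1: (V_1 - 24)/7500 + (V_1 - 0)/15000 + (V_1 - 0)/47000 = 0
Collecting terms: 0.0002213 × V_1 = 0.0032  =>  V_1 = 14.46 V
The requested potential is V_1 = 14.46 V.

Final answer: V_1 = 14.46 V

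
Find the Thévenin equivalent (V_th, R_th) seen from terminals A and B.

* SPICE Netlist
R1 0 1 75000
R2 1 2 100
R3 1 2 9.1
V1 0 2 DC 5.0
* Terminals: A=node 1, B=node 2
Step 1 — V_th is the open-circuit voltage V_A - V_B (nothing connected across the terminals).
Nodal analysis, taking node 2 as the 0 V reference.
Source V1 fixes V_0 = 5 V.
KCL at each unknown node (sum of currents leaving = 0; resistances in Ω):
  Node 1: (V_1 - 5)/75000 + (V_1 - 0)/100 + (V_1 - 0)/9.1 = 0
Collecting terms: 0.1199 × V_1 = 0.00006667  =>  V_1 = 0.000556 V
V_th = V_1 - V_2 = 0.000556 - 0 = 0.000556 V
Step 2 — R_th: zero the source — replace V1 by a short circuit (node 2 merges into node 0) — and find the resistance seen between A (node 1) and B (node 0).
Reduce the network between node 1 (A) and node 0 (B) by series/parallel combination:
  Rp1 = R1 ‖ R2 ‖ R3 (parallel, all between nodes 0 and 1) = 1/(1/75000 + 1/100 + 1/9.1) = 8.34 Ω
R_th = 8.34 Ω

Final answer: V_th = 0.000556 V, R_th = 8.34 Ω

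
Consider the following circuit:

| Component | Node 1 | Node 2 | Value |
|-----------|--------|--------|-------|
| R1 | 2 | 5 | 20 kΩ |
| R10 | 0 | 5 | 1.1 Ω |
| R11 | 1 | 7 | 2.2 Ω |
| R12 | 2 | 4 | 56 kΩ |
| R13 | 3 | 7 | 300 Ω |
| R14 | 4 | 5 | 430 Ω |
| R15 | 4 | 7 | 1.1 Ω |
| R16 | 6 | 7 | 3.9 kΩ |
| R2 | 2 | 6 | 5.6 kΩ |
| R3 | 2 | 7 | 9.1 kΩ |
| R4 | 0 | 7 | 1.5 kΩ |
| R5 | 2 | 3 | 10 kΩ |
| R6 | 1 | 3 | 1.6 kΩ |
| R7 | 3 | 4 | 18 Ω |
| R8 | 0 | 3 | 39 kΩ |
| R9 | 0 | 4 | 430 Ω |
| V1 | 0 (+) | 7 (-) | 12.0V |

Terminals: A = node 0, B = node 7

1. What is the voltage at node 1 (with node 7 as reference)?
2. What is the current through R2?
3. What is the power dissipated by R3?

Nodal analysis, taking node 7 as the 0 V reference.
Source V1 fixes V_0 = 12 V.
KCL at each unknown node (sum of currents leaving = 0; resistances in Ω):
  Node 1: (V_1 - V_3)/1600 + (V_1 - 0)/2.2 = 0
  Node 2: (V_2 - V_5)/20000 + (V_2 - V_6)/5600 + (V_2 - 0)/9100 + (V_2 - V_3)/10000 + (V_2 - V_4)/56000 = 0
  Node 3: (V_3 - V_2)/10000 + (V_3 - V_1)/1600 + (V_3 - V_4)/18 + (V_3 - 12)/39000 + (V_3 - 0)/300 = 0
  Node 4: (V_4 - V_3)/18 + (V_4 - 12)/430 + (V_4 - V_2)/56000 + (V_4 - V_5)/430 + (V_4 - 0)/1.1 = 0
  Node 5: (V_5 - V_2)/20000 + (V_5 - 12)/1.1 + (V_5 - V_4)/430 = 0
  Node 6: (V_6 - V_2)/5600 + (V_6 - 0)/3900 = 0
Collecting terms (coefficients in siemens):
  0.4552·V_1 - 0.000625·V_3 = 0
  0.0004563·V_2 - 0.0001·V_3 - 0.00001786·V_4 - 0.00005·V_5 - 0.0001786·V_6 = 0
  0.05964·V_3 - 0.000625·V_1 - 0.0001·V_2 - 0.05556·V_4 = 0.0003077
  0.9693·V_4 - 0.00001786·V_2 - 0.05556·V_3 - 0.002326·V_5 = 0.02791
  0.9115·V_5 - 0.00005·V_2 - 0.002326·V_4 = 10.91
  0.000435·V_6 - 0.0001786·V_2 = 0
Solving these 6 simultaneous equations (Gaussian elimination) gives:
  V_1 = 0.00008908 V, V_2 = 1.582 V, V_3 = 0.06487 V, V_4 = 0.06125 V
  V_5 = 11.97 V, V_6 = 0.6496 V
Part 1:
  Read off the nodal solution: V_1 = 0.00008908 V
Part 2:
  I_R2 = (V_2 - V_6)/R2 = (1.582 - 0.6496)/5600 = 0.0001666 A
  Magnitude: I_R2 = 0.0001666 A
Part 3:
  I_R3 = (V_2 - V_7)/R3 = (1.582 - 0)/9100 = 0.0001739 A
  P_R3 = I_R3² × R3 = (0.0001739)² × 9100 = 0.0002751 W

Final answers:
1. V_1 = 8.908e-05 V
2. I_R2 = 0.0001666 A
3. P_R3 = 0.0002751 W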